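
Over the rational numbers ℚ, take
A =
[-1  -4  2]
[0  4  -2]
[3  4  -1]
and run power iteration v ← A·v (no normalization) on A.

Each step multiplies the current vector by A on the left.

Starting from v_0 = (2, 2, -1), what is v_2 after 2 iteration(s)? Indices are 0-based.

v_2 = (2, 10, -11)

v_0 = (2, 2, -1).
v_1 = A·v_0 = (-12, 10, 15).
v_2 = A·v_1 = (2, 10, -11).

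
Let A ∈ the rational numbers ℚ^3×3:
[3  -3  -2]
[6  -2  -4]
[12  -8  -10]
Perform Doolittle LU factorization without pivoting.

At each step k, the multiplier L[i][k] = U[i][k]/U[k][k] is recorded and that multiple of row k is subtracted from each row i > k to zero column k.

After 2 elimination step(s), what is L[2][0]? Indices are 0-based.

[col 0] pivot 3
  R1 -= 2*R0 → (0, 4, 0)  (L[1][0] := 2)
  R2 -= 4*R0 → (0, 4, -2)  (L[2][0] := 4)
[col 1] pivot 4
  R2 -= 1*R1 → (0, 0, -2)  (L[2][1] := 1)

L[2][0] = 4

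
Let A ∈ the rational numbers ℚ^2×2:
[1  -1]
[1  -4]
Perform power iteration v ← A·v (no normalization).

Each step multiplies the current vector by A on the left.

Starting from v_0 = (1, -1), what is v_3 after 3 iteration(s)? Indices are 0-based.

v_0 = (1, -1).
v_1 = A·v_0 = (2, 5).
v_2 = A·v_1 = (-3, -18).
v_3 = A·v_2 = (15, 69).

v_3 = (15, 69)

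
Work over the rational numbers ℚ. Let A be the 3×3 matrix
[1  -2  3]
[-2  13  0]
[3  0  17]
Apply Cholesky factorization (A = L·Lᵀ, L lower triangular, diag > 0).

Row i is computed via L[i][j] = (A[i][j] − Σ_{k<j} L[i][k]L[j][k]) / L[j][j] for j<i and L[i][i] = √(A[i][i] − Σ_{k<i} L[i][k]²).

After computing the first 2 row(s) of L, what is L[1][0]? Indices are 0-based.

L[1][0] = -2

Step 1: L[0][0] = √(1) = 1.
  L[1][0] = (-2) / L[0][0] = -2.
Step 2: L[1][1] = √(9) = 3.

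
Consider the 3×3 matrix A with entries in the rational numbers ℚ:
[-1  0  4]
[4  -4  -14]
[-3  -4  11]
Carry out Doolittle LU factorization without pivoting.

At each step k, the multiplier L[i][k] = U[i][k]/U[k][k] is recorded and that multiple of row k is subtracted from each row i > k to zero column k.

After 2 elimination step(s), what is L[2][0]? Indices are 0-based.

L[2][0] = 3

[col 0] pivot -1
  R1 -= -4*R0 → (0, -4, 2)  (L[1][0] := -4)
  R2 -= 3*R0 → (0, -4, -1)  (L[2][0] := 3)
[col 1] pivot -4
  R2 -= 1*R1 → (0, 0, -3)  (L[2][1] := 1)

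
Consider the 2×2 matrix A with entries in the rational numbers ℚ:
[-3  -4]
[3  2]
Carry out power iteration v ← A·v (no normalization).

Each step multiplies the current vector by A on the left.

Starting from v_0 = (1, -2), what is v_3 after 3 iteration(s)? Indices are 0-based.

v_0 = (1, -2).
v_1 = A·v_0 = (5, -1).
v_2 = A·v_1 = (-11, 13).
v_3 = A·v_2 = (-19, -7).

v_3 = (-19, -7)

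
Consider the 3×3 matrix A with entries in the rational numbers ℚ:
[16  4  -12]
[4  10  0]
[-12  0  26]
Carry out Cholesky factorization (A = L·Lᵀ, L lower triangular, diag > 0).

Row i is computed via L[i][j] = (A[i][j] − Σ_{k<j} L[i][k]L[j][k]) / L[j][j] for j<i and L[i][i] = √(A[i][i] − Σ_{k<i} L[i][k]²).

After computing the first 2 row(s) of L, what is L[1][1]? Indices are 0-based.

Step 1: L[0][0] = √(16) = 4.
  L[1][0] = (4) / L[0][0] = 1.
Step 2: L[1][1] = √(9) = 3.

L[1][1] = 3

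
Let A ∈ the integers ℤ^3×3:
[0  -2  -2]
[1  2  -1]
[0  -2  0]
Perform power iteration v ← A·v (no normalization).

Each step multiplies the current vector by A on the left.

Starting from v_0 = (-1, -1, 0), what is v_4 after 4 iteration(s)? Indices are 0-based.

v_0 = (-1, -1, 0).
v_1 = A·v_0 = (2, -3, 2).
v_2 = A·v_1 = (2, -6, 6).
v_3 = A·v_2 = (0, -16, 12).
v_4 = A·v_3 = (8, -44, 32).

v_4 = (8, -44, 32)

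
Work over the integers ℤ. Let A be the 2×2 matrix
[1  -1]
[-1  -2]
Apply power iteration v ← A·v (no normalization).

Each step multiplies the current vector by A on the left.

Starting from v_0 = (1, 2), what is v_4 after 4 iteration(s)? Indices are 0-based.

v_4 = (19, 59)

v_0 = (1, 2).
v_1 = A·v_0 = (-1, -5).
v_2 = A·v_1 = (4, 11).
v_3 = A·v_2 = (-7, -26).
v_4 = A·v_3 = (19, 59).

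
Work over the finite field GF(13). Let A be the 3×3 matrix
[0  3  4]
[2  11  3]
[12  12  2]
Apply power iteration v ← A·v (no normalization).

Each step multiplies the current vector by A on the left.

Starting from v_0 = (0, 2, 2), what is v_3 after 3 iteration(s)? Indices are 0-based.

v_0 = (0, 2, 2).
v_1 = A·v_0 = (1, 2, 2).
v_2 = A·v_1 = (1, 4, 1).
v_3 = A·v_2 = (3, 10, 10).

v_3 = (3, 10, 10)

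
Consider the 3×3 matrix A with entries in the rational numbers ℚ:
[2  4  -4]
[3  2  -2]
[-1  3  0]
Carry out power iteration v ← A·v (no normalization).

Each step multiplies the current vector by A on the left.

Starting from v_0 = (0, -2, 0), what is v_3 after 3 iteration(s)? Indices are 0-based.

v_3 = (-80, -56, -52)

v_0 = (0, -2, 0).
v_1 = A·v_0 = (-8, -4, -6).
v_2 = A·v_1 = (-8, -20, -4).
v_3 = A·v_2 = (-80, -56, -52).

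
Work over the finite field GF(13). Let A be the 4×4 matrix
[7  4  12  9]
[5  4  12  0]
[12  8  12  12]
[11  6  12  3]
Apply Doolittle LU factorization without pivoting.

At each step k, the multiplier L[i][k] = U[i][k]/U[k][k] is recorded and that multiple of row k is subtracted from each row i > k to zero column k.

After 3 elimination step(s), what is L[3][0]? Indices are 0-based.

L[3][0] = 9

Step 1: pivot at (0,0) is 7.
  row1 ← row1 − (10)·row0  ⇒  L[1][0]=10, U row1=(0, 3, 9, 1)
  row2 ← row2 − (11)·row0  ⇒  L[2][0]=11, U row2=(0, 3, 10, 4)
  row3 ← row3 − (9)·row0  ⇒  L[3][0]=9, U row3=(0, 9, 8, 0)
Step 2: pivot at (1,1) is 3.
  row2 ← row2 − (1)·row1  ⇒  L[2][1]=1, U row2=(0, 0, 1, 3)
  row3 ← row3 − (3)·row1  ⇒  L[3][1]=3, U row3=(0, 0, 7, 10)
Step 3: pivot at (2,2) is 1.
  row3 ← row3 − (7)·row2  ⇒  L[3][2]=7, U row3=(0, 0, 0, 2)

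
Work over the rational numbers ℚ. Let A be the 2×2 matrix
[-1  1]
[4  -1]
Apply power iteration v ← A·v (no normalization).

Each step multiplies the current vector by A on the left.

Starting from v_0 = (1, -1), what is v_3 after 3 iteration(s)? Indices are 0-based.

v_0 = (1, -1).
v_1 = A·v_0 = (-2, 5).
v_2 = A·v_1 = (7, -13).
v_3 = A·v_2 = (-20, 41).

v_3 = (-20, 41)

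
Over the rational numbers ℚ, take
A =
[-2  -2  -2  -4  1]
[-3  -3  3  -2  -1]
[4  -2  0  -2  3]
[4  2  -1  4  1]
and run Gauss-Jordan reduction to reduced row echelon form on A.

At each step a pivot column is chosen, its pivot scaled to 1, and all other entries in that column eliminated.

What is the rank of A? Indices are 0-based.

rank = 4

step 1: normalize row 0 (÷-2) = (1, 1, 1, 2, -1/2)
  row 1: subtract -3×row0 = (0, 0, 6, 4, -5/2)
  row 2: subtract 4×row0 = (0, -6, -4, -10, 5)
  row 3: subtract 4×row0 = (0, -2, -5, -4, 3)
step 2: exchange rows 1,2
step 2: normalize row 1 (÷-6) = (0, 1, 2/3, 5/3, -5/6)
  row 0: subtract 1×row1 = (1, 0, 1/3, 1/3, 1/3)
  row 3: subtract -2×row1 = (0, 0, -11/3, -2/3, 4/3)
step 3: normalize row 2 (÷6) = (0, 0, 1, 2/3, -5/12)
  row 0: subtract 1/3×row2 = (1, 0, 0, 1/9, 17/36)
  row 1: subtract 2/3×row2 = (0, 1, 0, 11/9, -5/9)
  row 3: subtract -11/3×row2 = (0, 0, 0, 16/9, -7/36)
step 4: normalize row 3 (÷16/9) = (0, 0, 0, 1, -7/64)
  row 0: subtract 1/9×row3 = (1, 0, 0, 0, 31/64)
  row 1: subtract 11/9×row3 = (0, 1, 0, 0, -27/64)
  row 2: subtract 2/3×row3 = (0, 0, 1, 0, -11/32)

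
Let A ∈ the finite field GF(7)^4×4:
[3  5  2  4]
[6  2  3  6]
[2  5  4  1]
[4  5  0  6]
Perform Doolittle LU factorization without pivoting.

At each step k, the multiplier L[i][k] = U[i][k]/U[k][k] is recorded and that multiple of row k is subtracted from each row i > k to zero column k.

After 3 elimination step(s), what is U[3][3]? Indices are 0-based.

k=0: U[0][0]=3
  eliminate (1,0): mult=2, new row 1: (0, 6, 6, 5); set L[1][0]=2
  eliminate (2,0): mult=3, new row 2: (0, 4, 5, 3); set L[2][0]=3
  eliminate (3,0): mult=6, new row 3: (0, 3, 2, 3); set L[3][0]=6
k=1: U[1][1]=6
  eliminate (2,1): mult=3, new row 2: (0, 0, 1, 2); set L[2][1]=3
  eliminate (3,1): mult=4, new row 3: (0, 0, 6, 4); set L[3][1]=4
k=2: U[2][2]=1
  eliminate (3,2): mult=6, new row 3: (0, 0, 0, 6); set L[3][2]=6

U[3][3] = 6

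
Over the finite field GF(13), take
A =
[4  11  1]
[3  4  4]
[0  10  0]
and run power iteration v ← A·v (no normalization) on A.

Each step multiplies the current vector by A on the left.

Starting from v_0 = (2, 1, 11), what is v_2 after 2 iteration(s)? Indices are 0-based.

v_0 = (2, 1, 11).
v_1 = A·v_0 = (4, 2, 10).
v_2 = A·v_1 = (9, 8, 7).

v_2 = (9, 8, 7)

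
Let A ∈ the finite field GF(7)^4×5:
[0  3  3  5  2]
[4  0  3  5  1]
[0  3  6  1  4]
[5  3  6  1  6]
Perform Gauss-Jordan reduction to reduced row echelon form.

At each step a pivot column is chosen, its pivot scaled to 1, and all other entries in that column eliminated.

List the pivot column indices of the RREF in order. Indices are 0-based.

step 1: exchange rows 0,1
step 1: normalize row 0 (÷4) = (1, 0, 6, 3, 2)
  row 3: subtract 5×row0 = (0, 3, 4, 0, 3)
step 2: normalize row 1 (÷3) = (0, 1, 1, 4, 3)
  row 2: subtract 3×row1 = (0, 0, 3, 3, 2)
  row 3: subtract 3×row1 = (0, 0, 1, 2, 1)
step 3: normalize row 2 (÷3) = (0, 0, 1, 1, 3)
  row 0: subtract 6×row2 = (1, 0, 0, 4, 5)
  row 1: subtract 1×row2 = (0, 1, 0, 3, 0)
  row 3: subtract 1×row2 = (0, 0, 0, 1, 5)
step 4: normalize row 3 (÷1) = (0, 0, 0, 1, 5)
  row 0: subtract 4×row3 = (1, 0, 0, 0, 6)
  row 1: subtract 3×row3 = (0, 1, 0, 0, 6)
  row 2: subtract 1×row3 = (0, 0, 1, 0, 5)

pivot columns: 0, 1, 2, 3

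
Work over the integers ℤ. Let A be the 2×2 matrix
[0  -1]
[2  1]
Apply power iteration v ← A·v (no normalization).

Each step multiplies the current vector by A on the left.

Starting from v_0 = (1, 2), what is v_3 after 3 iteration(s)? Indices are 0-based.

v_3 = (0, -8)

v_0 = (1, 2).
v_1 = A·v_0 = (-2, 4).
v_2 = A·v_1 = (-4, 0).
v_3 = A·v_2 = (0, -8).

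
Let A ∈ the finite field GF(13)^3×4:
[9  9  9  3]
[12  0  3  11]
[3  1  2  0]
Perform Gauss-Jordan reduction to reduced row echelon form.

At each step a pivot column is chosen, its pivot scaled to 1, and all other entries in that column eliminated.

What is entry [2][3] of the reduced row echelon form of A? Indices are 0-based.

step 1: normalize row 0 (÷9) = (1, 1, 1, 9)
  row 1: subtract 12×row0 = (0, 1, 4, 7)
  row 2: subtract 3×row0 = (0, 11, 12, 12)
step 2: normalize row 1 (÷1) = (0, 1, 4, 7)
  row 0: subtract 1×row1 = (1, 0, 10, 2)
  row 2: subtract 11×row1 = (0, 0, 7, 0)
step 3: normalize row 2 (÷7) = (0, 0, 1, 0)
  row 0: subtract 10×row2 = (1, 0, 0, 2)
  row 1: subtract 4×row2 = (0, 1, 0, 7)

M[2][3] = 0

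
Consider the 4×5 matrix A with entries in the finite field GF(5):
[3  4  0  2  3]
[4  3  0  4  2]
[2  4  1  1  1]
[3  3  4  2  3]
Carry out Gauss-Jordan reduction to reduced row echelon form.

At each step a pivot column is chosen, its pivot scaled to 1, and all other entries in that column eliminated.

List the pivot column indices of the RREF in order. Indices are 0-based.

[1] R0 /= 3  ⇒  (1, 3, 0, 4, 1)
     R1 -= 4·R0  ⇒  (0, 1, 0, 3, 3)
     R2 -= 2·R0  ⇒  (0, 3, 1, 3, 4)
     R3 -= 3·R0  ⇒  (0, 4, 4, 0, 0)
[2] R1 /= 1  ⇒  (0, 1, 0, 3, 3)
     R0 -= 3·R1  ⇒  (1, 0, 0, 0, 2)
     R2 -= 3·R1  ⇒  (0, 0, 1, 4, 0)
     R3 -= 4·R1  ⇒  (0, 0, 4, 3, 3)
[3] R2 /= 1  ⇒  (0, 0, 1, 4, 0)
     R3 -= 4·R2  ⇒  (0, 0, 0, 2, 3)
[4] R3 /= 2  ⇒  (0, 0, 0, 1, 4)
     R1 -= 3·R3  ⇒  (0, 1, 0, 0, 1)
     R2 -= 4·R3  ⇒  (0, 0, 1, 0, 4)

pivot columns: 0, 1, 2, 3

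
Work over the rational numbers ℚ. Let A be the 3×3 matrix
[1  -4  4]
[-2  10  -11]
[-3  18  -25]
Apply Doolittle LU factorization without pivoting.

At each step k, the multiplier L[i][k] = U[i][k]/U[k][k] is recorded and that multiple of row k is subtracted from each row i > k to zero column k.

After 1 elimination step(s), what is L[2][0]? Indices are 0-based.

L[2][0] = -3

k=0: U[0][0]=1
  eliminate (1,0): mult=-2, new row 1: (0, 2, -3); set L[1][0]=-2
  eliminate (2,0): mult=-3, new row 2: (0, 6, -13); set L[2][0]=-3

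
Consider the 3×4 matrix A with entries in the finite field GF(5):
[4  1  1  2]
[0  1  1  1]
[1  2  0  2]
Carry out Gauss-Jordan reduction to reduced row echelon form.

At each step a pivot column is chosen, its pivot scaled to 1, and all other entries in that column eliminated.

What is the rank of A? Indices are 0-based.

pivot(0,0)=4: scale R0 → (1, 4, 4, 3)
  clear (2,0): R2 −= (1)R0 → (0, 3, 1, 4)
pivot(1,1)=1: scale R1 → (0, 1, 1, 1)
  clear (0,1): R0 −= (4)R1 → (1, 0, 0, 4)
  clear (2,1): R2 −= (3)R1 → (0, 0, 3, 1)
pivot(2,2)=3: scale R2 → (0, 0, 1, 2)
  clear (1,2): R1 −= (1)R2 → (0, 1, 0, 4)

rank = 3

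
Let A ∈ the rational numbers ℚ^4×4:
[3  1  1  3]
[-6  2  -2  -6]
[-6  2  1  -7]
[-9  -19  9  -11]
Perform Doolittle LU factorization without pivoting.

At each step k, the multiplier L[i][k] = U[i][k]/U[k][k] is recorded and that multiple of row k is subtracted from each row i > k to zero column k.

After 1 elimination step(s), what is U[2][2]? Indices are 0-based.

k=0: U[0][0]=3
  eliminate (1,0): mult=-2, new row 1: (0, 4, 0, 0); set L[1][0]=-2
  eliminate (2,0): mult=-2, new row 2: (0, 4, 3, -1); set L[2][0]=-2
  eliminate (3,0): mult=-3, new row 3: (0, -16, 12, -2); set L[3][0]=-3

U[2][2] = 3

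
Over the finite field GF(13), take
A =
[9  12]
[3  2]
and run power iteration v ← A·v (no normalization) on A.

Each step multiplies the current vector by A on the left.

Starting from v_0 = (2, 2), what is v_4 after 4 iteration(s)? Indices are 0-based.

v_4 = (6, 5)

v_0 = (2, 2).
v_1 = A·v_0 = (3, 10).
v_2 = A·v_1 = (4, 3).
v_3 = A·v_2 = (7, 5).
v_4 = A·v_3 = (6, 5).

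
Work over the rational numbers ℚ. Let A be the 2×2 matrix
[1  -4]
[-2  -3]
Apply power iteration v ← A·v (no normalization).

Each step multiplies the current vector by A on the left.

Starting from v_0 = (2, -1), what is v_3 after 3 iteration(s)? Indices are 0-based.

v_0 = (2, -1).
v_1 = A·v_0 = (6, -1).
v_2 = A·v_1 = (10, -9).
v_3 = A·v_2 = (46, 7).

v_3 = (46, 7)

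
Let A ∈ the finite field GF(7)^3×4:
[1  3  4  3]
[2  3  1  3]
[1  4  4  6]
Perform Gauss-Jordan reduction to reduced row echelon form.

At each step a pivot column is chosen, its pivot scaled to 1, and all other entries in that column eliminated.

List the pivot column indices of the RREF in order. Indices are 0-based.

step 1: normalize row 0 (÷1) = (1, 3, 4, 3)
  row 1: subtract 2×row0 = (0, 4, 0, 4)
  row 2: subtract 1×row0 = (0, 1, 0, 3)
step 2: normalize row 1 (÷4) = (0, 1, 0, 1)
  row 0: subtract 3×row1 = (1, 0, 4, 0)
  row 2: subtract 1×row1 = (0, 0, 0, 2)
skip col 2 (zero from row 2)
step 3: normalize row 2 (÷2) = (0, 0, 0, 1)
  row 1: subtract 1×row2 = (0, 1, 0, 0)

pivot columns: 0, 1, 3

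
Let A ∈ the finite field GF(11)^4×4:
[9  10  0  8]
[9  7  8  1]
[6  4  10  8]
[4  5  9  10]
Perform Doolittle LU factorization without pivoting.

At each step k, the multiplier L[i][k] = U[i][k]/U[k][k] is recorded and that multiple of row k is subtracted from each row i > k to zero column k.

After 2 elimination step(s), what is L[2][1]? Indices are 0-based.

[col 0] pivot 9
  R1 -= 1*R0 → (0, 8, 8, 4)  (L[1][0] := 1)
  R2 -= 8*R0 → (0, 1, 10, 10)  (L[2][0] := 8)
  R3 -= 9*R0 → (0, 3, 9, 4)  (L[3][0] := 9)
[col 1] pivot 8
  R2 -= 7*R1 → (0, 0, 9, 4)  (L[2][1] := 7)
  R3 -= 10*R1 → (0, 0, 6, 8)  (L[3][1] := 10)

L[2][1] = 7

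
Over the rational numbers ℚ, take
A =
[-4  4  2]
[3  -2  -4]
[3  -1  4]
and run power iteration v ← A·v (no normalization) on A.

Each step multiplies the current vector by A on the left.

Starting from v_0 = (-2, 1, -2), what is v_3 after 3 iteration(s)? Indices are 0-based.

v_0 = (-2, 1, -2).
v_1 = A·v_0 = (8, 0, -15).
v_2 = A·v_1 = (-62, 84, -36).
v_3 = A·v_2 = (512, -210, -414).

v_3 = (512, -210, -414)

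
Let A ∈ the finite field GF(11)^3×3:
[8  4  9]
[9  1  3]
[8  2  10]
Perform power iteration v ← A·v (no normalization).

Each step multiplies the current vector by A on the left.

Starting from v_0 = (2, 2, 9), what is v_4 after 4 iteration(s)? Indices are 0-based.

v_0 = (2, 2, 9).
v_1 = A·v_0 = (6, 3, 0).
v_2 = A·v_1 = (5, 2, 10).
v_3 = A·v_2 = (6, 0, 1).
v_4 = A·v_3 = (2, 2, 3).

v_4 = (2, 2, 3)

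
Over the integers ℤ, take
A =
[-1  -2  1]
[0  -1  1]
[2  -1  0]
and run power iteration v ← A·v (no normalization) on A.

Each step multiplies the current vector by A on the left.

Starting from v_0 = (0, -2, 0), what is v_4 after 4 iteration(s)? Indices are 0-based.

v_0 = (0, -2, 0).
v_1 = A·v_0 = (4, 2, 2).
v_2 = A·v_1 = (-6, 0, 6).
v_3 = A·v_2 = (12, 6, -12).
v_4 = A·v_3 = (-36, -18, 18).

v_4 = (-36, -18, 18)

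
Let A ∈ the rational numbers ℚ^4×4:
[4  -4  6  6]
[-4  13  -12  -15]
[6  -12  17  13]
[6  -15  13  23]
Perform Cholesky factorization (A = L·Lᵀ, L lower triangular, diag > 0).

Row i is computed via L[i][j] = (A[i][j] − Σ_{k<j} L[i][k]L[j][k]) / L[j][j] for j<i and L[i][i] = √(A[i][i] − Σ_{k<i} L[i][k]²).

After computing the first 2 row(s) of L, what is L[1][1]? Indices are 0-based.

L[1][1] = 3

Step 1: L[0][0] = √(4) = 2.
  L[1][0] = (-4) / L[0][0] = -2.
Step 2: L[1][1] = √(9) = 3.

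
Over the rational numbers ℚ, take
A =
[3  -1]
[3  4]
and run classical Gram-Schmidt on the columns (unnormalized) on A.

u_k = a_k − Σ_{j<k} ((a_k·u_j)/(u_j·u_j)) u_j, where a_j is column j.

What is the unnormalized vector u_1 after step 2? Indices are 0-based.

u_1 = (-5/2, 5/2)

Step 1: u_0 = a_0 = (3, 3).
Step 2: u_1 = a_1 − (1/2)·u_0 = (-5/2, 5/2).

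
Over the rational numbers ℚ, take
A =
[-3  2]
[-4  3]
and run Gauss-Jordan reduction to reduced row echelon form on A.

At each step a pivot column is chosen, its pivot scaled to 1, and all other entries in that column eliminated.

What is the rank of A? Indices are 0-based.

rank = 2

step 1: normalize row 0 (÷-3) = (1, -2/3)
  row 1: subtract -4×row0 = (0, 1/3)
step 2: normalize row 1 (÷1/3) = (0, 1)
  row 0: subtract -2/3×row1 = (1, 0)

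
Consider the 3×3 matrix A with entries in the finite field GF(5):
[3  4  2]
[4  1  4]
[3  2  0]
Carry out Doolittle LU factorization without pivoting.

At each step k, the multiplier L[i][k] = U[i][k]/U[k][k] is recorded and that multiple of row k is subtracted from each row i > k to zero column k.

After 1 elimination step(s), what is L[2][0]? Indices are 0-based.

k=0: U[0][0]=3
  eliminate (1,0): mult=3, new row 1: (0, 4, 3); set L[1][0]=3
  eliminate (2,0): mult=1, new row 2: (0, 3, 3); set L[2][0]=1

L[2][0] = 1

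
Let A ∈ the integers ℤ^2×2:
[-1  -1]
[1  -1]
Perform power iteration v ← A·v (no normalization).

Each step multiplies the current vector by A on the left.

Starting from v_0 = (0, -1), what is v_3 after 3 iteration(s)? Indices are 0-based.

v_0 = (0, -1).
v_1 = A·v_0 = (1, 1).
v_2 = A·v_1 = (-2, 0).
v_3 = A·v_2 = (2, -2).

v_3 = (2, -2)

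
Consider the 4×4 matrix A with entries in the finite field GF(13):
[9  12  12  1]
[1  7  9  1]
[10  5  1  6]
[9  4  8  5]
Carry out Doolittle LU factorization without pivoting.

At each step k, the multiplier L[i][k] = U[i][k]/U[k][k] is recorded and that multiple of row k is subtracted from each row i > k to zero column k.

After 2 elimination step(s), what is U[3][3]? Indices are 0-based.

U[3][3] = 5

k=0: U[0][0]=9
  eliminate (1,0): mult=3, new row 1: (0, 10, 12, 11); set L[1][0]=3
  eliminate (2,0): mult=4, new row 2: (0, 9, 5, 2); set L[2][0]=4
  eliminate (3,0): mult=1, new row 3: (0, 5, 9, 4); set L[3][0]=1
k=1: U[1][1]=10
  eliminate (2,1): mult=10, new row 2: (0, 0, 2, 9); set L[2][1]=10
  eliminate (3,1): mult=7, new row 3: (0, 0, 3, 5); set L[3][1]=7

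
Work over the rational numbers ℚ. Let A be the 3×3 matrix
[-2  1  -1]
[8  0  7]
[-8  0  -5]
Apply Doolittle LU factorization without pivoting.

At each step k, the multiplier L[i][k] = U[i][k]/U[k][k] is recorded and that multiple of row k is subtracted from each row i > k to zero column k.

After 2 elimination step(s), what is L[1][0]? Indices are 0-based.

[col 0] pivot -2
  R1 -= -4*R0 → (0, 4, 3)  (L[1][0] := -4)
  R2 -= 4*R0 → (0, -4, -1)  (L[2][0] := 4)
[col 1] pivot 4
  R2 -= -1*R1 → (0, 0, 2)  (L[2][1] := -1)

L[1][0] = -4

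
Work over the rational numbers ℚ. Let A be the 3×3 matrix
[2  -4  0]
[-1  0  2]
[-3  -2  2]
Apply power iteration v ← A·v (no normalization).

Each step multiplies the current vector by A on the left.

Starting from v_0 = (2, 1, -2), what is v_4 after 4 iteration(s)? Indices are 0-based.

v_0 = (2, 1, -2).
v_1 = A·v_0 = (0, -6, -12).
v_2 = A·v_1 = (24, -24, -12).
v_3 = A·v_2 = (144, -48, -48).
v_4 = A·v_3 = (480, -240, -432).

v_4 = (480, -240, -432)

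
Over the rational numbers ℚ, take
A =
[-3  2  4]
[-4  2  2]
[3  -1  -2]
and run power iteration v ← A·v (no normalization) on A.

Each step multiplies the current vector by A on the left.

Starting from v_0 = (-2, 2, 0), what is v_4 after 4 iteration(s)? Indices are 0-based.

v_4 = (-846, -732, 702)

v_0 = (-2, 2, 0).
v_1 = A·v_0 = (10, 12, -8).
v_2 = A·v_1 = (-38, -32, 34).
v_3 = A·v_2 = (186, 156, -150).
v_4 = A·v_3 = (-846, -732, 702).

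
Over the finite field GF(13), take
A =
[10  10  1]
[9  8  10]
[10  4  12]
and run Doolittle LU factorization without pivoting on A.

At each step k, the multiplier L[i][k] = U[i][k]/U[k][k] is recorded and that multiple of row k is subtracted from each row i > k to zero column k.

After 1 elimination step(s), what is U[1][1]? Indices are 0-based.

U[1][1] = 12

[col 0] pivot 10
  R1 -= 10*R0 → (0, 12, 0)  (L[1][0] := 10)
  R2 -= 1*R0 → (0, 7, 11)  (L[2][0] := 1)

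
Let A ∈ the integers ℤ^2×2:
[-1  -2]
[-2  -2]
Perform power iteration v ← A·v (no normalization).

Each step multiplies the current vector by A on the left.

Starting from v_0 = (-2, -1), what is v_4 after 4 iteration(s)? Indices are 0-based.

v_4 = (-200, -256)

v_0 = (-2, -1).
v_1 = A·v_0 = (4, 6).
v_2 = A·v_1 = (-16, -20).
v_3 = A·v_2 = (56, 72).
v_4 = A·v_3 = (-200, -256).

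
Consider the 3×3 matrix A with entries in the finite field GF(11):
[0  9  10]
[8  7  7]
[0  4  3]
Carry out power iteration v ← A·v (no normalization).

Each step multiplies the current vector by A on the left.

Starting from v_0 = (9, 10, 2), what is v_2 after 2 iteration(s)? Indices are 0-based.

v_0 = (9, 10, 2).
v_1 = A·v_0 = (0, 2, 2).
v_2 = A·v_1 = (5, 6, 3).

v_2 = (5, 6, 3)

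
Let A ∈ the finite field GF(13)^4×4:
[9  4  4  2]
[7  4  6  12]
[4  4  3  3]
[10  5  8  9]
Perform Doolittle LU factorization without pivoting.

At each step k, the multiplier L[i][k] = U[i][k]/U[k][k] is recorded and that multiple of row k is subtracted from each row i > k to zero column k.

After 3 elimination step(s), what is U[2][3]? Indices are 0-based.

U[2][3] = 2

Step 1: pivot at (0,0) is 9.
  row1 ← row1 − (8)·row0  ⇒  L[1][0]=8, U row1=(0, 11, 0, 9)
  row2 ← row2 − (12)·row0  ⇒  L[2][0]=12, U row2=(0, 8, 7, 5)
  row3 ← row3 − (4)·row0  ⇒  L[3][0]=4, U row3=(0, 2, 5, 1)
Step 2: pivot at (1,1) is 11.
  row2 ← row2 − (9)·row1  ⇒  L[2][1]=9, U row2=(0, 0, 7, 2)
  row3 ← row3 − (12)·row1  ⇒  L[3][1]=12, U row3=(0, 0, 5, 10)
Step 3: pivot at (2,2) is 7.
  row3 ← row3 − (10)·row2  ⇒  L[3][2]=10, U row3=(0, 0, 0, 3)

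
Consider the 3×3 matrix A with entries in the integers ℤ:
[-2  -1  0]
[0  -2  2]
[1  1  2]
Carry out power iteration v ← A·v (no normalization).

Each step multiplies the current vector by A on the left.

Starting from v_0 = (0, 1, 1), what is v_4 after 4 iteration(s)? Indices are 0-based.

v_4 = (22, 40, 24)

v_0 = (0, 1, 1).
v_1 = A·v_0 = (-1, 0, 3).
v_2 = A·v_1 = (2, 6, 5).
v_3 = A·v_2 = (-10, -2, 18).
v_4 = A·v_3 = (22, 40, 24).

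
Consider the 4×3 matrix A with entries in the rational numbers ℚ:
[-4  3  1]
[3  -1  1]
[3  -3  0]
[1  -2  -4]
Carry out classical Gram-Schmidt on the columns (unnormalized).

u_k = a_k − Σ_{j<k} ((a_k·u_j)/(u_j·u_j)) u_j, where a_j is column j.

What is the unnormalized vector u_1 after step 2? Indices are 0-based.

u_1 = (1/35, 43/35, -27/35, -44/35)

Step 1: u_0 = a_0 = (-4, 3, 3, 1).
Step 2: u_1 = a_1 − (-26/35)·u_0 = (1/35, 43/35, -27/35, -44/35).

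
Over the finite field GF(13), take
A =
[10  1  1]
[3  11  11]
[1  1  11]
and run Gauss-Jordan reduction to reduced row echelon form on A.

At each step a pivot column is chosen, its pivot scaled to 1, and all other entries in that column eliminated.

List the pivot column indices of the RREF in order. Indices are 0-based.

pivot columns: 0, 1, 2

pivot(0,0)=10: scale R0 → (1, 4, 4)
  clear (1,0): R1 −= (3)R0 → (0, 12, 12)
  clear (2,0): R2 −= (1)R0 → (0, 10, 7)
pivot(1,1)=12: scale R1 → (0, 1, 1)
  clear (0,1): R0 −= (4)R1 → (1, 0, 0)
  clear (2,1): R2 −= (10)R1 → (0, 0, 10)
pivot(2,2)=10: scale R2 → (0, 0, 1)
  clear (1,2): R1 −= (1)R2 → (0, 1, 0)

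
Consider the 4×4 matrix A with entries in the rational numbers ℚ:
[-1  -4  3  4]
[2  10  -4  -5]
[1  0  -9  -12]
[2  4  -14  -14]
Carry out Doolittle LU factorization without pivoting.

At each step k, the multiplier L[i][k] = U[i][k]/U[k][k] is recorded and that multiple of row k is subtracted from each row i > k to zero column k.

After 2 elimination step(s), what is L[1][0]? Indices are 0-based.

L[1][0] = -2

k=0: U[0][0]=-1
  eliminate (1,0): mult=-2, new row 1: (0, 2, 2, 3); set L[1][0]=-2
  eliminate (2,0): mult=-1, new row 2: (0, -4, -6, -8); set L[2][0]=-1
  eliminate (3,0): mult=-2, new row 3: (0, -4, -8, -6); set L[3][0]=-2
k=1: U[1][1]=2
  eliminate (2,1): mult=-2, new row 2: (0, 0, -2, -2); set L[2][1]=-2
  eliminate (3,1): mult=-2, new row 3: (0, 0, -4, 0); set L[3][1]=-2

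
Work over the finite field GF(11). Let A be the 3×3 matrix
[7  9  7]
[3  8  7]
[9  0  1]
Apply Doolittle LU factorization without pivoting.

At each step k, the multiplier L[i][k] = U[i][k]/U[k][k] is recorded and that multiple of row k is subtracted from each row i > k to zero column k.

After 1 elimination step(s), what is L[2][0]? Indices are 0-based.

k=0: U[0][0]=7
  eliminate (1,0): mult=2, new row 1: (0, 1, 4); set L[1][0]=2
  eliminate (2,0): mult=6, new row 2: (0, 1, 3); set L[2][0]=6

L[2][0] = 6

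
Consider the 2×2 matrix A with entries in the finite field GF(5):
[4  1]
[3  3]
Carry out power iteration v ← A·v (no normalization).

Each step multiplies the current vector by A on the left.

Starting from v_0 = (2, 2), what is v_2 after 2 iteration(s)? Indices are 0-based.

v_0 = (2, 2).
v_1 = A·v_0 = (0, 2).
v_2 = A·v_1 = (2, 1).

v_2 = (2, 1)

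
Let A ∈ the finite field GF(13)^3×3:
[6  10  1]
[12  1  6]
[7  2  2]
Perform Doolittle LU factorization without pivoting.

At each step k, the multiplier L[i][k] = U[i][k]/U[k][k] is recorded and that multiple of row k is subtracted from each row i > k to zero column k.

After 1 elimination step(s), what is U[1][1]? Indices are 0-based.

U[1][1] = 7

k=0: U[0][0]=6
  eliminate (1,0): mult=2, new row 1: (0, 7, 4); set L[1][0]=2
  eliminate (2,0): mult=12, new row 2: (0, 12, 3); set L[2][0]=12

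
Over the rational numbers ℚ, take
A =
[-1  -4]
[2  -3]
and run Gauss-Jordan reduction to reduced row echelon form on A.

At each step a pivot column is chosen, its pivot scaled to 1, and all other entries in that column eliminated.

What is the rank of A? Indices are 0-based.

step 1: normalize row 0 (÷-1) = (1, 4)
  row 1: subtract 2×row0 = (0, -11)
step 2: normalize row 1 (÷-11) = (0, 1)
  row 0: subtract 4×row1 = (1, 0)

rank = 2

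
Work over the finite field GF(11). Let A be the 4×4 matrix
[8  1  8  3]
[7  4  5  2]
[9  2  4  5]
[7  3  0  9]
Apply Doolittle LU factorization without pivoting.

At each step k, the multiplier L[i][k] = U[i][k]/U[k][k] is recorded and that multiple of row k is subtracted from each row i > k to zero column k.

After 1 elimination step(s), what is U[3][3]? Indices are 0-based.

[col 0] pivot 8
  R1 -= 5*R0 → (0, 10, 9, 9)  (L[1][0] := 5)
  R2 -= 8*R0 → (0, 5, 6, 3)  (L[2][0] := 8)
  R3 -= 5*R0 → (0, 9, 4, 5)  (L[3][0] := 5)

U[3][3] = 5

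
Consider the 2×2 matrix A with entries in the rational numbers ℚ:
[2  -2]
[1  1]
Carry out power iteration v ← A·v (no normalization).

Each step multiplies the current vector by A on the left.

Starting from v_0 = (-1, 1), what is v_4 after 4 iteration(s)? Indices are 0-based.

v_0 = (-1, 1).
v_1 = A·v_0 = (-4, 0).
v_2 = A·v_1 = (-8, -4).
v_3 = A·v_2 = (-8, -12).
v_4 = A·v_3 = (8, -20).

v_4 = (8, -20)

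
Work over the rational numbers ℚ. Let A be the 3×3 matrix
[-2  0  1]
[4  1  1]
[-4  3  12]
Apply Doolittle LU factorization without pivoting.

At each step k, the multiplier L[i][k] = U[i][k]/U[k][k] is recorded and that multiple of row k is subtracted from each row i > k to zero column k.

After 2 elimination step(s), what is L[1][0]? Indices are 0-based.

Step 1: pivot at (0,0) is -2.
  row1 ← row1 − (-2)·row0  ⇒  L[1][0]=-2, U row1=(0, 1, 3)
  row2 ← row2 − (2)·row0  ⇒  L[2][0]=2, U row2=(0, 3, 10)
Step 2: pivot at (1,1) is 1.
  row2 ← row2 − (3)·row1  ⇒  L[2][1]=3, U row2=(0, 0, 1)

L[1][0] = -2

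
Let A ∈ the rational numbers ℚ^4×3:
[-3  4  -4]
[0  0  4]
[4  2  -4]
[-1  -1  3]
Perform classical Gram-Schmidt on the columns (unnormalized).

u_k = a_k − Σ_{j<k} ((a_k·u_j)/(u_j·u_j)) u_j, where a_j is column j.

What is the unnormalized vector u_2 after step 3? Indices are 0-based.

u_2 = (20/179, 4, 70/179, 220/179)

Step 1: u_0 = a_0 = (-3, 0, 4, -1).
Step 2: u_1 = a_1 − (-3/26)·u_0 = (95/26, 0, 32/13, -29/26).
Step 3: u_2 = a_2 − (-7/26)·u_0 − (-241/179)·u_1 = (20/179, 4, 70/179, 220/179).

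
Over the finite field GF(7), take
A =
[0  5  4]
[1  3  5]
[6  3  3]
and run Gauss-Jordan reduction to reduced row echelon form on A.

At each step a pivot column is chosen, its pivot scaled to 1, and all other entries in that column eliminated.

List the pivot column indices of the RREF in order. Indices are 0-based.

pivot columns: 0, 1, 2

pivot(0,0): swap R0↔R1
pivot(0,0)=1: scale R0 → (1, 3, 5)
  clear (2,0): R2 −= (6)R0 → (0, 6, 1)
pivot(1,1)=5: scale R1 → (0, 1, 5)
  clear (0,1): R0 −= (3)R1 → (1, 0, 4)
  clear (2,1): R2 −= (6)R1 → (0, 0, 6)
pivot(2,2)=6: scale R2 → (0, 0, 1)
  clear (0,2): R0 −= (4)R2 → (1, 0, 0)
  clear (1,2): R1 −= (5)R2 → (0, 1, 0)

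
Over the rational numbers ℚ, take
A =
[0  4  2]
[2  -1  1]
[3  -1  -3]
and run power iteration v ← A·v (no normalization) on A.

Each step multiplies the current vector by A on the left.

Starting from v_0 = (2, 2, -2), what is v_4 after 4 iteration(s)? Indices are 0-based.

v_4 = (208, 164, -184)

v_0 = (2, 2, -2).
v_1 = A·v_0 = (4, 0, 10).
v_2 = A·v_1 = (20, 18, -18).
v_3 = A·v_2 = (36, 4, 96).
v_4 = A·v_3 = (208, 164, -184).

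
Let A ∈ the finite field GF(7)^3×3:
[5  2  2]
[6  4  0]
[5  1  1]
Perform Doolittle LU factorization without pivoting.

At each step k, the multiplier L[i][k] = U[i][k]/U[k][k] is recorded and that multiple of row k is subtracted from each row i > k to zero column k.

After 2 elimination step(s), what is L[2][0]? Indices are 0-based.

L[2][0] = 1

Step 1: pivot at (0,0) is 5.
  row1 ← row1 − (4)·row0  ⇒  L[1][0]=4, U row1=(0, 3, 6)
  row2 ← row2 − (1)·row0  ⇒  L[2][0]=1, U row2=(0, 6, 6)
Step 2: pivot at (1,1) is 3.
  row2 ← row2 − (2)·row1  ⇒  L[2][1]=2, U row2=(0, 0, 1)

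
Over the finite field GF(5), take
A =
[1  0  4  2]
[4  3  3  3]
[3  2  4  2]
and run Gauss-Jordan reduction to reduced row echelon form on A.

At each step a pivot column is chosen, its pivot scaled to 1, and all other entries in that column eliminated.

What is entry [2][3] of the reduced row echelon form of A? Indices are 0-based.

M[2][3] = 4

pivot(0,0)=1: scale R0 → (1, 0, 4, 2)
  clear (1,0): R1 −= (4)R0 → (0, 3, 2, 0)
  clear (2,0): R2 −= (3)R0 → (0, 2, 2, 1)
pivot(1,1)=3: scale R1 → (0, 1, 4, 0)
  clear (2,1): R2 −= (2)R1 → (0, 0, 4, 1)
pivot(2,2)=4: scale R2 → (0, 0, 1, 4)
  clear (0,2): R0 −= (4)R2 → (1, 0, 0, 1)
  clear (1,2): R1 −= (4)R2 → (0, 1, 0, 4)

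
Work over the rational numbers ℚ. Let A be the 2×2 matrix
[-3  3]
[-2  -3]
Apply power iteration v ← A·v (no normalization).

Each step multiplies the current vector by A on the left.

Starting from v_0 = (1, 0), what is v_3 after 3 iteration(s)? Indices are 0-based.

v_0 = (1, 0).
v_1 = A·v_0 = (-3, -2).
v_2 = A·v_1 = (3, 12).
v_3 = A·v_2 = (27, -42).

v_3 = (27, -42)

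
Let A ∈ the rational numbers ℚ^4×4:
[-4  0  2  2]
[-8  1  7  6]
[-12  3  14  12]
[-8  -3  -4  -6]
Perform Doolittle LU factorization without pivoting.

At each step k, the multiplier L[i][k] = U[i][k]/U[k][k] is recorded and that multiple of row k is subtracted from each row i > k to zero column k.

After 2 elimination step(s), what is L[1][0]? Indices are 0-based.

L[1][0] = 2

Step 1: pivot at (0,0) is -4.
  row1 ← row1 − (2)·row0  ⇒  L[1][0]=2, U row1=(0, 1, 3, 2)
  row2 ← row2 − (3)·row0  ⇒  L[2][0]=3, U row2=(0, 3, 8, 6)
  row3 ← row3 − (2)·row0  ⇒  L[3][0]=2, U row3=(0, -3, -8, -10)
Step 2: pivot at (1,1) is 1.
  row2 ← row2 − (3)·row1  ⇒  L[2][1]=3, U row2=(0, 0, -1, 0)
  row3 ← row3 − (-3)·row1  ⇒  L[3][1]=-3, U row3=(0, 0, 1, -4)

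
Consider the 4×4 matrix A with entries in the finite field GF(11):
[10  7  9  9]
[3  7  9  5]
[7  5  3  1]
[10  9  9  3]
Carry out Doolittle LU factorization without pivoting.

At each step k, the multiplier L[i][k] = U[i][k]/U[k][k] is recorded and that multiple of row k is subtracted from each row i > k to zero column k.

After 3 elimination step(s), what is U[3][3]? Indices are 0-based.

U[3][3] = 1

k=0: U[0][0]=10
  eliminate (1,0): mult=8, new row 1: (0, 6, 3, 10); set L[1][0]=8
  eliminate (2,0): mult=4, new row 2: (0, 10, 0, 9); set L[2][0]=4
  eliminate (3,0): mult=1, new row 3: (0, 2, 0, 5); set L[3][0]=1
k=1: U[1][1]=6
  eliminate (2,1): mult=9, new row 2: (0, 0, 6, 7); set L[2][1]=9
  eliminate (3,1): mult=4, new row 3: (0, 0, 10, 9); set L[3][1]=4
k=2: U[2][2]=6
  eliminate (3,2): mult=9, new row 3: (0, 0, 0, 1); set L[3][2]=9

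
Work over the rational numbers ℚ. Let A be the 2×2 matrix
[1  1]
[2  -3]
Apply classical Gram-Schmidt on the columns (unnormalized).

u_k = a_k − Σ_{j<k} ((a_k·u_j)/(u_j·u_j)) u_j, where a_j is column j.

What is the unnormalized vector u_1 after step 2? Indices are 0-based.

u_1 = (2, -1)

Step 1: u_0 = a_0 = (1, 2).
Step 2: u_1 = a_1 − (-1)·u_0 = (2, -1).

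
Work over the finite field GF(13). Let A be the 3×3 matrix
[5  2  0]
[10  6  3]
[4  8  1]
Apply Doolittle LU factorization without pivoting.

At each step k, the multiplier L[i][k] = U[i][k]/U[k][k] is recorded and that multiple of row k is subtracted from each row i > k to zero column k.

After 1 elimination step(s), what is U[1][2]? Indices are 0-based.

U[1][2] = 3

Step 1: pivot at (0,0) is 5.
  row1 ← row1 − (2)·row0  ⇒  L[1][0]=2, U row1=(0, 2, 3)
  row2 ← row2 − (6)·row0  ⇒  L[2][0]=6, U row2=(0, 9, 1)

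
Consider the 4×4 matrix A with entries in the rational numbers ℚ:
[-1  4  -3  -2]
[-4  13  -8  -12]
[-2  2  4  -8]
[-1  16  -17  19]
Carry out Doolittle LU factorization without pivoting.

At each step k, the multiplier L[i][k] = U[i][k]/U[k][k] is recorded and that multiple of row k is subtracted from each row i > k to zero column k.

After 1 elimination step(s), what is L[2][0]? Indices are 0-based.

[col 0] pivot -1
  R1 -= 4*R0 → (0, -3, 4, -4)  (L[1][0] := 4)
  R2 -= 2*R0 → (0, -6, 10, -4)  (L[2][0] := 2)
  R3 -= 1*R0 → (0, 12, -14, 21)  (L[3][0] := 1)

L[2][0] = 2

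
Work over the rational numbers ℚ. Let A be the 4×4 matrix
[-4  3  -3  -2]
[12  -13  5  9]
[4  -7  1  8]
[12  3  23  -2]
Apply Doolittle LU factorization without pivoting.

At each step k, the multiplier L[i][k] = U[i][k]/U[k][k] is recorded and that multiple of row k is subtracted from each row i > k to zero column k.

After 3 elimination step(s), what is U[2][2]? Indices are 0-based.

U[2][2] = 2

[col 0] pivot -4
  R1 -= -3*R0 → (0, -4, -4, 3)  (L[1][0] := -3)
  R2 -= -1*R0 → (0, -4, -2, 6)  (L[2][0] := -1)
  R3 -= -3*R0 → (0, 12, 14, -8)  (L[3][0] := -3)
[col 1] pivot -4
  R2 -= 1*R1 → (0, 0, 2, 3)  (L[2][1] := 1)
  R3 -= -3*R1 → (0, 0, 2, 1)  (L[3][1] := -3)
[col 2] pivot 2
  R3 -= 1*R2 → (0, 0, 0, -2)  (L[3][2] := 1)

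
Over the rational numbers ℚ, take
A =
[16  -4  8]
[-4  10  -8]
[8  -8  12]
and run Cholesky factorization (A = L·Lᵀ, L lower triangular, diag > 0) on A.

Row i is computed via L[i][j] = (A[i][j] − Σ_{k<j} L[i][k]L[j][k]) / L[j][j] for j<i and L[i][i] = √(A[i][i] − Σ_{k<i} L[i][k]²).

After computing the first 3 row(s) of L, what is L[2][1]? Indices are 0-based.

L[2][1] = -2

Step 1: L[0][0] = √(16) = 4.
  L[1][0] = (-4) / L[0][0] = -1.
Step 2: L[1][1] = √(9) = 3.
  L[2][0] = (8) / L[0][0] = 2.
  L[2][1] = (-6) / L[1][1] = -2.
Step 3: L[2][2] = √(4) = 2.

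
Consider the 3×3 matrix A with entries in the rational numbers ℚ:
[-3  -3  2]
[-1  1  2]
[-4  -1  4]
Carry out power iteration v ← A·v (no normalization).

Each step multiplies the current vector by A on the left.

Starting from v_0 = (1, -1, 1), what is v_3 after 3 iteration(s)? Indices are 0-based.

v_3 = (4, -4, 0)

v_0 = (1, -1, 1).
v_1 = A·v_0 = (2, 0, 1).
v_2 = A·v_1 = (-4, 0, -4).
v_3 = A·v_2 = (4, -4, 0).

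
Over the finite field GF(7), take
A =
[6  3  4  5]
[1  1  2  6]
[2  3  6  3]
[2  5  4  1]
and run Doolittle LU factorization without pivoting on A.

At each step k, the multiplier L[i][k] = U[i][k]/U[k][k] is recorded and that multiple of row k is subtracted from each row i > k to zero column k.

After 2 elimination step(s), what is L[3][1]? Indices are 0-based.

Step 1: pivot at (0,0) is 6.
  row1 ← row1 − (6)·row0  ⇒  L[1][0]=6, U row1=(0, 4, 6, 4)
  row2 ← row2 − (5)·row0  ⇒  L[2][0]=5, U row2=(0, 2, 0, 6)
  row3 ← row3 − (5)·row0  ⇒  L[3][0]=5, U row3=(0, 4, 5, 4)
Step 2: pivot at (1,1) is 4.
  row2 ← row2 − (4)·row1  ⇒  L[2][1]=4, U row2=(0, 0, 4, 4)
  row3 ← row3 − (1)·row1  ⇒  L[3][1]=1, U row3=(0, 0, 6, 0)

L[3][1] = 1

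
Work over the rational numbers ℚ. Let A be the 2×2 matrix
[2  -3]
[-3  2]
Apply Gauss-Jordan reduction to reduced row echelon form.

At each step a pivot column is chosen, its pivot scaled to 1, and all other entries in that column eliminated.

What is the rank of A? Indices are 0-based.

[1] R0 /= 2  ⇒  (1, -3/2)
     R1 -= -3·R0  ⇒  (0, -5/2)
[2] R1 /= -5/2  ⇒  (0, 1)
     R0 -= -3/2·R1  ⇒  (1, 0)

rank = 2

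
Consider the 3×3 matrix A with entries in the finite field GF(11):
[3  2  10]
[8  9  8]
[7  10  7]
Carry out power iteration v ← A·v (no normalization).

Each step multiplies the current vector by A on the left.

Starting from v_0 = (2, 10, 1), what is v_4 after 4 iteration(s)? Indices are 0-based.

v_4 = (5, 9, 5)

v_0 = (2, 10, 1).
v_1 = A·v_0 = (3, 4, 0).
v_2 = A·v_1 = (6, 5, 6).
v_3 = A·v_2 = (0, 9, 2).
v_4 = A·v_3 = (5, 9, 5).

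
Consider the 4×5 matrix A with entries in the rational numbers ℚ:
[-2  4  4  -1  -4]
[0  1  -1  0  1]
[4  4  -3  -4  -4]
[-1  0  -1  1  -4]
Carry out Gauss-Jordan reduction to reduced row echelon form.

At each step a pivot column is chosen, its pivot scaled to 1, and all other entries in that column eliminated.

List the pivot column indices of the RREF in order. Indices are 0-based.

step 1: normalize row 0 (÷-2) = (1, -2, -2, 1/2, 2)
  row 2: subtract 4×row0 = (0, 12, 5, -6, -12)
  row 3: subtract -1×row0 = (0, -2, -3, 3/2, -2)
step 2: normalize row 1 (÷1) = (0, 1, -1, 0, 1)
  row 0: subtract -2×row1 = (1, 0, -4, 1/2, 4)
  row 2: subtract 12×row1 = (0, 0, 17, -6, -24)
  row 3: subtract -2×row1 = (0, 0, -5, 3/2, 0)
step 3: normalize row 2 (÷17) = (0, 0, 1, -6/17, -24/17)
  row 0: subtract -4×row2 = (1, 0, 0, -31/34, -28/17)
  row 1: subtract -1×row2 = (0, 1, 0, -6/17, -7/17)
  row 3: subtract -5×row2 = (0, 0, 0, -9/34, -120/17)
step 4: normalize row 3 (÷-9/34) = (0, 0, 0, 1, 80/3)
  row 0: subtract -31/34×row3 = (1, 0, 0, 0, 68/3)
  row 1: subtract -6/17×row3 = (0, 1, 0, 0, 9)
  row 2: subtract -6/17×row3 = (0, 0, 1, 0, 8)

pivot columns: 0, 1, 2, 3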